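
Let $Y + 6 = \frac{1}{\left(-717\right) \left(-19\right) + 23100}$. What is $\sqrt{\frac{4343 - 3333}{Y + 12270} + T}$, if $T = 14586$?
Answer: $\frac{4 \sqrt{184909519302301812774}}{450370873} \approx 120.77$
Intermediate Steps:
$Y = - \frac{220337}{36723}$ ($Y = -6 + \frac{1}{\left(-717\right) \left(-19\right) + 23100} = -6 + \frac{1}{13623 + 23100} = -6 + \frac{1}{36723} = - \frac{220337}{36723} \approx -6.0$)
$\sqrt{\frac{4343 - 3333}{Y + 12270} + T} = \sqrt{\frac{4343 - 3333}{- \frac{220337}{36723} + 12270} + 14586} = \sqrt{\frac{1010}{\frac{450370873}{36723}} + 14586} = \sqrt{1010 \cdot \frac{36723}{450370873} + 14586} = \sqrt{\frac{37090230}{450370873} + 14586} = \sqrt{\frac{6569146643808}{450370873}} = \frac{4 \sqrt{184909519302301812774}}{450370873}$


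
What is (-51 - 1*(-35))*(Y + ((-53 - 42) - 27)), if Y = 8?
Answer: 1824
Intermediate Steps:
(-51 - 1*(-35))*(Y + ((-53 - 42) - 27)) = (-51 - 1*(-35))*(8 + ((-53 - 42) - 27)) = (-51 + 35)*(8 + (-95 - 27)) = -16*(8 - 122) = -16*(-114) = 1824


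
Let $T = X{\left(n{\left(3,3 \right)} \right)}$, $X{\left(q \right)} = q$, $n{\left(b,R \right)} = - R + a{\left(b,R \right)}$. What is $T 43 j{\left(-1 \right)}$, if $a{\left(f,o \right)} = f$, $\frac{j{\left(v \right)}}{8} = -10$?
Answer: $0$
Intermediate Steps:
$j{\left(v \right)} = -80$ ($j{\left(v \right)} = 8 \left(-10\right) = -80$)
$n{\left(b,R \right)} = b - R$ ($n{\left(b,R \right)} = - R + b = b - R$)
$T = 0$ ($T = 3 - 3 = 0$)
$T 43 j{\left(-1 \right)} = 0 \cdot 43 \left(-80\right) = 0 \left(-80\right) = 0$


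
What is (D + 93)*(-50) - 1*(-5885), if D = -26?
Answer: 2535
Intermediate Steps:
(D + 93)*(-50) - 1*(-5885) = (-26 + 93)*(-50) - 1*(-5885) = 67*(-50) + 5885 = -3350 + 5885 = 2535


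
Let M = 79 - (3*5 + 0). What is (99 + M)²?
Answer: 26569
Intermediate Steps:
M = 64 (M = 79 - (15 + 0) = 79 - 1*15 = 79 - 15 = 64)
(99 + M)² = (99 + 64)² = 163² = 26569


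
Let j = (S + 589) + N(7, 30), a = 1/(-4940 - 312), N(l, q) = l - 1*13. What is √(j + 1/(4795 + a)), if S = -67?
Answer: 44*√169032863051849/25183339 ≈ 22.716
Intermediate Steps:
N(l, q) = -13 + l (N(l, q) = l - 13 = -13 + l)
a = -1/5252 (a = 1/(-5252) = -1/5252 ≈ -0.00019040)
j = 516 (j = (-67 + 589) + (-13 + 7) = 522 - 6 = 516)
√(j + 1/(4795 + a)) = √(516 + 1/(4795 - 1/5252)) = √(516 + 1/(25183339/5252)) = √(516 + 5252/25183339) = √(12994608176/25183339) = 44*√169032863051849/25183339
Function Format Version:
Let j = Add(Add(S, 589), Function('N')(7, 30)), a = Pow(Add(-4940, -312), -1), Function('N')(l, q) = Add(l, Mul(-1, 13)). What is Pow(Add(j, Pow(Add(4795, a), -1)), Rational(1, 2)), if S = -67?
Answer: Mul(Rational(44, 25183339), Pow(169032863051849, Rational(1, 2))) ≈ 22.716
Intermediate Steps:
Function('N')(l, q) = Add(-13, l) (Function('N')(l, q) = Add(l, -13) = Add(-13, l))
a = Rational(-1, 5252) (a = Pow(-5252, -1) = Rational(-1, 5252) ≈ -0.00019040)
j = 516 (j = Add(Add(-67, 589), Add(-13, 7)) = Add(522, -6) = 516)
Pow(Add(j, Pow(Add(4795, a), -1)), Rational(1, 2)) = Pow(Add(516, Pow(Add(4795, Rational(-1, 5252)), -1)), Rational(1, 2)) = Pow(Add(516, Pow(Rational(25183339, 5252), -1)), Rational(1, 2)) = Pow(Add(516, Rational(5252, 25183339)), Rational(1, 2)) = Pow(Rational(12994608176, 25183339), Rational(1, 2)) = Mul(Rational(44, 25183339), Pow(169032863051849, Rational(1, 2)))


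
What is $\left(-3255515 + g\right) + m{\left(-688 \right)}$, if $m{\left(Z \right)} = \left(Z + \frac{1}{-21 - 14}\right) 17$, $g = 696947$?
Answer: $- \frac{89959257}{35} \approx -2.5703 \cdot 10^{6}$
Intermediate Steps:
$m{\left(Z \right)} = - \frac{17}{35} + 17 Z$ ($m{\left(Z \right)} = \left(Z + \frac{1}{-35}\right) 17 = \left(Z - \frac{1}{35}\right) 17 = \left(- \frac{1}{35} + Z\right) 17 = - \frac{17}{35} + 17 Z$)
$\left(-3255515 + g\right) + m{\left(-688 \right)} = \left(-3255515 + 696947\right) + \left(- \frac{17}{35} + 17 \left(-688\right)\right) = -2558568 - \frac{409377}{35} = - \frac{89959257}{35}$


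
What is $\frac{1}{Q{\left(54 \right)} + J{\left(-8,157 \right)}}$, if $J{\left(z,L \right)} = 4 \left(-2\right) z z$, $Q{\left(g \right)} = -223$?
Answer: $- \frac{1}{735} \approx -0.0013605$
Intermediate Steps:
$J{\left(z,L \right)} = - 8 z^{2}$
$\frac{1}{Q{\left(54 \right)} + J{\left(-8,157 \right)}} = \frac{1}{-223 - 8 \left(-8\right)^{2}} = \frac{1}{-223 - 512} = \frac{1}{-735} = - \frac{1}{735}$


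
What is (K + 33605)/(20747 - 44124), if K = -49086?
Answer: 15481/23377 ≈ 0.66223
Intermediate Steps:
(K + 33605)/(20747 - 44124) = (-49086 + 33605)/(20747 - 44124) = -15481/(-23377) = -15481*(-1/23377) = 15481/23377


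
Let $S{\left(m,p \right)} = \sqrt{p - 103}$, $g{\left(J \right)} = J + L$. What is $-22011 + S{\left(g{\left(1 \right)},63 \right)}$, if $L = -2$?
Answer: $-22011 + 2 i \sqrt{10} \approx -22011.0 + 6.3246 i$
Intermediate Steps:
$g{\left(J \right)} = -2 + J$ ($g{\left(J \right)} = J - 2 = -2 + J$)
$S{\left(m,p \right)} = \sqrt{-103 + p}$
$-22011 + S{\left(g{\left(1 \right)},63 \right)} = -22011 + \sqrt{-103 + 63} = -22011 + \sqrt{-40} = -22011 + 2 i \sqrt{10}$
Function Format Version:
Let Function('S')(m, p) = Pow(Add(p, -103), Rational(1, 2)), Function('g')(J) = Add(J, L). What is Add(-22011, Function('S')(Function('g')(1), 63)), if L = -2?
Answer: Add(-22011, Mul(2, I, Pow(10, Rational(1, 2)))) ≈ Add(-22011., Mul(6.3246, I))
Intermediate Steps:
Function('g')(J) = Add(-2, J) (Function('g')(J) = Add(J, -2) = Add(-2, J))
Function('S')(m, p) = Pow(Add(-103, p), Rational(1, 2))
Add(-22011, Function('S')(Function('g')(1), 63)) = Add(-22011, Pow(Add(-103, 63), Rational(1, 2))) = Add(-22011, Pow(-40, Rational(1, 2))) = Add(-22011, Mul(2, I, Pow(10, Rational(1, 2))))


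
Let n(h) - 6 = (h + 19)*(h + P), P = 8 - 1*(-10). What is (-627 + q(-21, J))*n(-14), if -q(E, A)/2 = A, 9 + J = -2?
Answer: -15730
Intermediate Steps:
J = -11 (J = -9 - 2 = -11)
P = 18 (P = 8 + 10 = 18)
q(E, A) = -2*A
n(h) = 6 + (18 + h)*(19 + h) (n(h) = 6 + (h + 19)*(h + 18) = 6 + (19 + h)*(18 + h) = 6 + (18 + h)*(19 + h))
(-627 + q(-21, J))*n(-14) = (-627 - 2*(-11))*(348 + (-14)² + 37*(-14)) = (-627 + 22)*(348 + 196 - 518) = -605*26 = -15730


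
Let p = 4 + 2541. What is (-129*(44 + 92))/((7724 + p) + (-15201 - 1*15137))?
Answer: 17544/20069 ≈ 0.87418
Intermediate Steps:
p = 2545
(-129*(44 + 92))/((7724 + p) + (-15201 - 1*15137)) = (-129*(44 + 92))/((7724 + 2545) + (-15201 - 1*15137)) = (-129*136)/(10269 + (-15201 - 15137)) = -17544/(10269 - 30338) = -17544/(-20069) = -17544*(-1/20069) = 17544/20069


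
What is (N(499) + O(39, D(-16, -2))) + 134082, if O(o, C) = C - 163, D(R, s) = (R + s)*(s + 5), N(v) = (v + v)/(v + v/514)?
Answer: 68941503/515 ≈ 1.3387e+5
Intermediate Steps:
N(v) = 1028/515 (N(v) = (2*v)/(v + v*(1/514)) = (2*v)/(v + v/514) = (2*v)/((515*v/514)) = (2*v)*(514/(515*v)) = 1028/515)
D(R, s) = (5 + s)*(R + s) (D(R, s) = (R + s)*(5 + s) = (5 + s)*(R + s))
O(o, C) = -163 + C
(N(499) + O(39, D(-16, -2))) + 134082 = (1028/515 + (-163 + ((-2)² + 5*(-16) + 5*(-2) - 16*(-2)))) + 134082 = (1028/515 + (-163 + (4 - 80 - 10 + 32))) + 134082 = (1028/515 + (-163 - 54)) + 134082 = (1028/515 - 217) + 134082 = -110727/515 + 134082 = 68941503/515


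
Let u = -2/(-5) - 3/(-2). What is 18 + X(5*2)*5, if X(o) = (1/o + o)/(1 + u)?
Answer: 1027/29 ≈ 35.414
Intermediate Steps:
u = 19/10 (u = -2*(-⅕) - 3*(-½) = ⅖ + 3/2 = 19/10 ≈ 1.9000)
X(o) = 10*o/29 + 10/(29*o) (X(o) = (1/o + o)/(1 + 19/10) = (1/o + o)/(29/10) = (o + 1/o)*(10/29) = 10*o/29 + 10/(29*o))
18 + X(5*2)*5 = 18 + (10*(1 + (5*2)²)/(29*((5*2))))*5 = 18 + ((10/29)*(1 + 10²)/10)*5 = 18 + ((10/29)*(⅒)*(1 + 100))*5 = 18 + ((10/29)*(⅒)*101)*5 = 18 + (101/29)*5 = 18 + 505/29 = 1027/29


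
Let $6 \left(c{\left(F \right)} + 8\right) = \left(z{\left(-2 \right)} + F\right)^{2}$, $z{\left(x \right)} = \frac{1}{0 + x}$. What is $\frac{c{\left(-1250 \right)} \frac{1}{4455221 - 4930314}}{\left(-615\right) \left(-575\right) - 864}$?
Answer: $- \frac{6254809}{4022262762552} \approx -1.555 \cdot 10^{-6}$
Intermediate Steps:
$z{\left(x \right)} = \frac{1}{x}$
$c{\left(F \right)} = -8 + \frac{\left(- \frac{1}{2} + F\right)^{2}}{6}$ ($c{\left(F \right)} = -8 + \frac{\left(\frac{1}{-2} + F\right)^{2}}{6} = -8 + \frac{\left(- \frac{1}{2} + F\right)^{2}}{6}$)
$\frac{c{\left(-1250 \right)} \frac{1}{4455221 - 4930314}}{\left(-615\right) \left(-575\right) - 864} = \frac{\left(-8 + \frac{\left(-1 + 2 \left(-1250\right)\right)^{2}}{24}\right) \frac{1}{4455221 - 4930314}}{\left(-615\right) \left(-575\right) - 864} = \frac{\left(-8 + \frac{\left(-1 - 2500\right)^{2}}{24}\right) \frac{1}{4455221 - 4930314}}{353625 - 864} = \frac{\left(-8 + \frac{\left(-2501\right)^{2}}{24}\right) \frac{1}{-475093}}{352761} = \left(-8 + \frac{1}{24} \cdot 6255001\right) \left(- \frac{1}{475093}\right) \frac{1}{352761} = \left(-8 + \frac{6255001}{24}\right) \left(- \frac{1}{475093}\right) \frac{1}{352761} = \frac{6254809}{24} \left(- \frac{1}{475093}\right) \frac{1}{352761} = \left(- \frac{6254809}{11402232}\right) \frac{1}{352761} = - \frac{6254809}{4022262762552}$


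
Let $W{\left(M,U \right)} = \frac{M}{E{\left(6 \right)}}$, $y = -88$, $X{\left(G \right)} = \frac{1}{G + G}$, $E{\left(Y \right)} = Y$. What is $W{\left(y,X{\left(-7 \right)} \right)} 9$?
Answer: $-132$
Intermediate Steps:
$X{\left(G \right)} = \frac{1}{2 G}$
$W{\left(M,U \right)} = \frac{M}{6}$
$W{\left(y,X{\left(-7 \right)} \right)} 9 = \frac{1}{6} \left(-88\right) 9 = \left(- \frac{44}{3}\right) 9 = -132$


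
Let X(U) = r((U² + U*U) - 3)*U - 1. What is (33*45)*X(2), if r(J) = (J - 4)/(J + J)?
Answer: -1188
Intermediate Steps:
r(J) = (-4 + J)/(2*J) (r(J) = (-4 + J)/((2*J)) = (-4 + J)*(1/(2*J)) = (-4 + J)/(2*J))
X(U) = -1 + U*(-7 + 2*U²)/(2*(-3 + 2*U²)) (X(U) = ((-4 + ((U² + U*U) - 3))/(2*((U² + U*U) - 3)))*U - 1 = ((-4 + ((U² + U²) - 3))/(2*((U² + U²) - 3)))*U - 1 = ((-4 + (2*U² - 3))/(2*(2*U² - 3)))*U - 1 = ((-4 + (-3 + 2*U²))/(2*(-3 + 2*U²)))*U - 1 = ((-7 + 2*U²)/(2*(-3 + 2*U²)))*U - 1 = U*(-7 + 2*U²)/(2*(-3 + 2*U²)) - 1 = -1 + U*(-7 + 2*U²)/(2*(-3 + 2*U²)))
(33*45)*X(2) = (33*45)*((6 - 4*2² + 2*(-7 + 2*2²))/(2*(-3 + 2*2²))) = 1485*((6 - 4*4 + 2*(-7 + 2*4))/(2*(-3 + 2*4))) = 1485*((6 - 16 + 2*(-7 + 8))/(2*(-3 + 8))) = 1485*((½)*(6 - 16 + 2*1)/5) = 1485*((½)*(⅕)*(6 - 16 + 2)) = 1485*((½)*(⅕)*(-8)) = 1485*(-⅘) = -1188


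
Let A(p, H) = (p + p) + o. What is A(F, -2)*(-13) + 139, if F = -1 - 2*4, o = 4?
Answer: 321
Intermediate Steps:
F = -9 (F = -1 - 8 = -9)
A(p, H) = 4 + 2*p (A(p, H) = (p + p) + 4 = 2*p + 4 = 4 + 2*p)
A(F, -2)*(-13) + 139 = (4 + 2*(-9))*(-13) + 139 = (4 - 18)*(-13) + 139 = -14*(-13) + 139 = 182 + 139 = 321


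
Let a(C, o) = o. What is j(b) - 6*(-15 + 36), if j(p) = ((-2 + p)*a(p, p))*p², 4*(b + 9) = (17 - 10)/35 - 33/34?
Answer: 1832105819891361/213813760000 ≈ 8568.7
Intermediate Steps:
b = -6251/680 (b = -9 + ((17 - 10)/35 - 33/34)/4 = -9 + (7*(1/35) - 33*1/34)/4 = -9 + (⅕ - 33/34)/4 = -9 + (¼)*(-131/170) = -9 - 131/680 = -6251/680 ≈ -9.1926)
j(p) = p³*(-2 + p) (j(p) = ((-2 + p)*p)*p² = (p*(-2 + p))*p² = p³*(-2 + p))
j(b) - 6*(-15 + 36) = (-6251/680)³*(-2 - 6251/680) - 6*(-15 + 36) = -244257831251/314432000*(-7611/680) - 6*21 = 1859046353651361/213813760000 - 1*126 = 1859046353651361/213813760000 - 126 = 1832105819891361/213813760000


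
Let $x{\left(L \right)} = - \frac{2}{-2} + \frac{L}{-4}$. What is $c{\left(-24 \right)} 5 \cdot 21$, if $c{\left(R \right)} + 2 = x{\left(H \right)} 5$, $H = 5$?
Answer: $- \frac{1365}{4} \approx -341.25$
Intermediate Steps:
$x{\left(L \right)} = 1 - \frac{L}{4}$ ($x{\left(L \right)} = \left(-2\right) \left(- \frac{1}{2}\right) + L \left(- \frac{1}{4}\right) = 1 - \frac{L}{4}$)
$c{\left(R \right)} = - \frac{13}{4}$ ($c{\left(R \right)} = -2 + \left(1 - \frac{5}{4}\right) 5 = -2 - \frac{5}{4} = - \frac{13}{4}$)
$c{\left(-24 \right)} 5 \cdot 21 = \left(- \frac{13}{4}\right) 5 \cdot 21 = \left(- \frac{65}{4}\right) 21 = - \frac{1365}{4}$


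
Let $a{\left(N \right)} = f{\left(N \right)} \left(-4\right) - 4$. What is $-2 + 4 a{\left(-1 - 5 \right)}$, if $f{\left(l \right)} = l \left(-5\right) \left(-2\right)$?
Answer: $942$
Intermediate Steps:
$f{\left(l \right)} = 10 l$ ($f{\left(l \right)} = - 5 l \left(-2\right) = 10 l$)
$a{\left(N \right)} = -4 - 40 N$ ($a{\left(N \right)} = 10 N \left(-4\right) - 4 = - 40 N - 4 = -4 - 40 N$)
$-2 + 4 a{\left(-1 - 5 \right)} = -2 + 4 \left(-4 - 40 \left(-1 - 5\right)\right) = -2 + 4 \left(-4 - -240\right) = -2 + 4 \left(-4 + 240\right) = -2 + 4 \cdot 236 = -2 + 944 = 942$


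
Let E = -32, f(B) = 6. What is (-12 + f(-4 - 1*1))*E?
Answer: 192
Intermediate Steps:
(-12 + f(-4 - 1*1))*E = (-12 + 6)*(-32) = -6*(-32) = 192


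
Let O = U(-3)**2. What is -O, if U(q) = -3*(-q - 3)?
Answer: 0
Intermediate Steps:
U(q) = 9 + 3*q (U(q) = -3*(-3 - q) = 9 + 3*q)
O = 0 (O = (9 + 3*(-3))**2 = (9 - 9)**2 = 0**2 = 0)
-O = -1*0 = 0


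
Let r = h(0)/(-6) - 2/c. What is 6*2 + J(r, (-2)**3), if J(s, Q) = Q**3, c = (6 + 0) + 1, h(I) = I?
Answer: -500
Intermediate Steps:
c = 7 (c = 6 + 1 = 7)
r = -2/7 (r = 0/(-6) - 2/7 = 0*(-1/6) - 2*1/7 = 0 - 2/7 = -2/7 ≈ -0.28571)
6*2 + J(r, (-2)**3) = 6*2 + ((-2)**3)**3 = 12 + (-8)**3 = 12 - 512 = -500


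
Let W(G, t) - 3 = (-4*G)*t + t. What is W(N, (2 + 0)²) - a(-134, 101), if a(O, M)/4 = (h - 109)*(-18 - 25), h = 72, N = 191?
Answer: -9413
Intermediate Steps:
a(O, M) = 6364 (a(O, M) = 4*((72 - 109)*(-18 - 25)) = 4*(-37*(-43)) = 4*1591 = 6364)
W(G, t) = 3 + t - 4*G*t (W(G, t) = 3 + ((-4*G)*t + t) = 3 + (-4*G*t + t) = 3 + (t - 4*G*t) = 3 + t - 4*G*t)
W(N, (2 + 0)²) - a(-134, 101) = (3 + (2 + 0)² - 4*191*(2 + 0)²) - 1*6364 = (3 + 2² - 4*191*2²) - 6364 = (3 + 4 - 4*191*4) - 6364 = (3 + 4 - 3056) - 6364 = -3049 - 6364 = -9413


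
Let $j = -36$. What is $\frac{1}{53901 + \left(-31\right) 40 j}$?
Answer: $\frac{1}{98541} \approx 1.0148 \cdot 10^{-5}$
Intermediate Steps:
$\frac{1}{53901 + \left(-31\right) 40 j} = \frac{1}{53901 + \left(-31\right) 40 \left(-36\right)} = \frac{1}{53901 - -44640} = \frac{1}{53901 + 44640} = \frac{1}{98541}$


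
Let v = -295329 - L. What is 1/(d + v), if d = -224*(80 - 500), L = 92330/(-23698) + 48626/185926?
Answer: -1101518587/221675510563005 ≈ -4.9691e-6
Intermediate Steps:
L = -4003552158/1101518587 (L = 92330*(-1/23698) + 48626*(1/185926) = -46165/11849 + 24313/92963 = -4003552158/1101518587 ≈ -3.6346)
v = -325306379227965/1101518587 (v = -295329 - 1*(-4003552158/1101518587) = -295329 + 4003552158/1101518587 = -325306379227965/1101518587 ≈ -2.9533e+5)
d = 94080 (d = -224*(-420) = 94080)
1/(d + v) = 1/(94080 - 325306379227965/1101518587) = 1/(-221675510563005/1101518587) = -1101518587/221675510563005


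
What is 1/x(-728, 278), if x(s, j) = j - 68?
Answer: 1/210 ≈ 0.0047619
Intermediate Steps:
x(s, j) = -68 + j
1/x(-728, 278) = 1/(-68 + 278) = 1/210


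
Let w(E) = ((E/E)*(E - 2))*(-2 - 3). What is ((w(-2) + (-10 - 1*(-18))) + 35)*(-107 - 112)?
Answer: -13797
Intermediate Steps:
w(E) = 10 - 5*E (w(E) = (1*(-2 + E))*(-5) = (-2 + E)*(-5) = 10 - 5*E)
((w(-2) + (-10 - 1*(-18))) + 35)*(-107 - 112) = (((10 - 5*(-2)) + (-10 - 1*(-18))) + 35)*(-107 - 112) = (((10 + 10) + (-10 + 18)) + 35)*(-219) = ((20 + 8) + 35)*(-219) = (28 + 35)*(-219) = 63*(-219) = -13797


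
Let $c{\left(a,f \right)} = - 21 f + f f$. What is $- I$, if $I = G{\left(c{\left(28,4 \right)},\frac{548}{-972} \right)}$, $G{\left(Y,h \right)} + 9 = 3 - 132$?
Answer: $138$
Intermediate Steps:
$c{\left(a,f \right)} = f^{2} - 21 f$ ($c{\left(a,f \right)} = - 21 f + f^{2} = f^{2} - 21 f$)
$G{\left(Y,h \right)} = -138$ ($G{\left(Y,h \right)} = -9 + \left(3 - 132\right) = -9 - 129 = -138$)
$I = -138$
$- I = \left(-1\right) \left(-138\right) = 138$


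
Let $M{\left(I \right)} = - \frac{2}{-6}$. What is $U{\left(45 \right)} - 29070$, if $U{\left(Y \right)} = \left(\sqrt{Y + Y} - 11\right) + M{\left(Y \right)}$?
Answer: $- \frac{87242}{3} + 3 \sqrt{10} \approx -29071.0$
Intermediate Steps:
$M{\left(I \right)} = \frac{1}{3}$ ($M{\left(I \right)} = \left(-2\right) \left(- \frac{1}{6}\right) = \frac{1}{3}$)
$U{\left(Y \right)} = - \frac{32}{3} + \sqrt{2} \sqrt{Y}$ ($U{\left(Y \right)} = \left(\sqrt{Y + Y} - 11\right) + \frac{1}{3} = \left(\sqrt{2 Y} - 11\right) + \frac{1}{3} = \left(\sqrt{2} \sqrt{Y} - 11\right) + \frac{1}{3} = \left(-11 + \sqrt{2} \sqrt{Y}\right) + \frac{1}{3} = - \frac{32}{3} + \sqrt{2} \sqrt{Y}$)
$U{\left(45 \right)} - 29070 = \left(- \frac{32}{3} + \sqrt{2} \sqrt{45}\right) - 29070 = \left(- \frac{32}{3} + \sqrt{2} \cdot 3 \sqrt{5}\right) - 29070 = \left(- \frac{32}{3} + 3 \sqrt{10}\right) - 29070 = - \frac{87242}{3} + 3 \sqrt{10}$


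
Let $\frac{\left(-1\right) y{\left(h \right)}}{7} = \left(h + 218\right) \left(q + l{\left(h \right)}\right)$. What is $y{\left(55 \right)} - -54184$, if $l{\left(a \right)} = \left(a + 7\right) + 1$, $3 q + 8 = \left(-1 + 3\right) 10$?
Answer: $-73853$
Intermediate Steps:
$q = 4$ ($q = - \frac{8}{3} + \frac{\left(-1 + 3\right) 10}{3} = - \frac{8}{3} + \frac{2 \cdot 10}{3} = - \frac{8}{3} + \frac{1}{3} \cdot 20 = - \frac{8}{3} + \frac{20}{3} = 4$)
$l{\left(a \right)} = 8 + a$ ($l{\left(a \right)} = \left(7 + a\right) + 1 = 8 + a$)
$y{\left(h \right)} = - 7 \left(12 + h\right) \left(218 + h\right)$ ($y{\left(h \right)} = - 7 \left(h + 218\right) \left(4 + \left(8 + h\right)\right) = - 7 \left(218 + h\right) \left(12 + h\right) = - 7 \left(12 + h\right) \left(218 + h\right)$)
$y{\left(55 \right)} - -54184 = \left(-18312 - 88550 - 7 \cdot 55^{2}\right) - -54184 = \left(-18312 - 88550 - 21175\right) + 54184 = -128037 + 54184 = -73853$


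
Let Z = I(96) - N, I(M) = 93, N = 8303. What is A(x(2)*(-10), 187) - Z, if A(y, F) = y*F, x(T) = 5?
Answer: -1140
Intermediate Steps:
A(y, F) = F*y
Z = -8210 (Z = 93 - 1*8303 = 93 - 8303 = -8210)
A(x(2)*(-10), 187) - Z = 187*(5*(-10)) - 1*(-8210) = 187*(-50) + 8210 = -9350 + 8210 = -1140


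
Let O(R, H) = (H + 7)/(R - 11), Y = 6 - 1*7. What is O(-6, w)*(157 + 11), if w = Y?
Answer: -1008/17 ≈ -59.294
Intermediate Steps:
Y = -1 (Y = 6 - 7 = -1)
w = -1
O(R, H) = (7 + H)/(-11 + R)
O(-6, w)*(157 + 11) = ((7 - 1)/(-11 - 6))*(157 + 11) = (6/(-17))*168 = -1/17*6*168 = -6/17*168 = -1008/17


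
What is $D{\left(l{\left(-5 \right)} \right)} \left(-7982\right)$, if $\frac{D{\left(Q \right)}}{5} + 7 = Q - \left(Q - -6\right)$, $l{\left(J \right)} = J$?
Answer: $518830$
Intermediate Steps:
$D{\left(Q \right)} = -65$ ($D{\left(Q \right)} = -35 + 5 \left(Q - \left(Q - -6\right)\right) = -35 + 5 \left(Q - \left(Q + 6\right)\right) = -35 + 5 \left(Q - \left(6 + Q\right)\right) = -35 + 5 \left(-6\right) = -35 - 30 = -65$)
$D{\left(l{\left(-5 \right)} \right)} \left(-7982\right) = \left(-65\right) \left(-7982\right) = 518830$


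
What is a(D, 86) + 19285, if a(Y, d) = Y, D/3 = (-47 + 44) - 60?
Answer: 19096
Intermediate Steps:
D = -189 (D = 3*((-47 + 44) - 60) = 3*(-3 - 60) = 3*(-63) = -189)
a(D, 86) + 19285 = -189 + 19285 = 19096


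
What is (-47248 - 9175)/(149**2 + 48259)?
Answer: -56423/70460 ≈ -0.80078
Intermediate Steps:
(-47248 - 9175)/(149**2 + 48259) = -56423/(22201 + 48259) = -56423/70460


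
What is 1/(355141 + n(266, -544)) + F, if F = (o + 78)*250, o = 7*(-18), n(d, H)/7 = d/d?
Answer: -4261775999/355148 ≈ -12000.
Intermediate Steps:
n(d, H) = 7 (n(d, H) = 7*(d/d) = 7*1 = 7)
o = -126
F = -12000 (F = (-126 + 78)*250 = -48*250 = -12000)
1/(355141 + n(266, -544)) + F = 1/(355141 + 7) - 12000 = 1/355148 - 12000 = -4261775999/355148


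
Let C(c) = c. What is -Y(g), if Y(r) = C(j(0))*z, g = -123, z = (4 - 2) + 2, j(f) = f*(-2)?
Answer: 0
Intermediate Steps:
j(f) = -2*f
z = 4 (z = 2 + 2 = 4)
Y(r) = 0 (Y(r) = -2*0*4 = 0*4 = 0)
-Y(g) = -1*0 = 0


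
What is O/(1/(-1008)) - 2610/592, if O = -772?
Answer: 230338791/296 ≈ 7.7817e+5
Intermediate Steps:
O/(1/(-1008)) - 2610/592 = -772/(1/(-1008)) - 2610/592 = -772/(-1/1008) - 2610*1/592 = -772*(-1008) - 1305/296 = 778176 - 1305/296 = 230338791/296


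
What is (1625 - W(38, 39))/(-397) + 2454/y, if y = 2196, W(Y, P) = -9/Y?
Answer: -4108405/1380369 ≈ -2.9763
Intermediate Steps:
(1625 - W(38, 39))/(-397) + 2454/y = (1625 - (-9)/38)/(-397) + 2454/2196 = (1625 - (-9)/38)*(-1/397) + 2454*(1/2196) = (1625 - 1*(-9/38))*(-1/397) + 409/366 = (1625 + 9/38)*(-1/397) + 409/366 = (61759/38)*(-1/397) + 409/366 = -61759/15086 + 409/366 = -4108405/1380369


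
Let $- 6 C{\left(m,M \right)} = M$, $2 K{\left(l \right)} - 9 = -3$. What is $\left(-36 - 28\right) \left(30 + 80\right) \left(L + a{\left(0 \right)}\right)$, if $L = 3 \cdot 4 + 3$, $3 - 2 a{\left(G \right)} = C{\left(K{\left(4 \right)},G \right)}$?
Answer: $-116160$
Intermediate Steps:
$K{\left(l \right)} = 3$ ($K{\left(l \right)} = \frac{9}{2} + \frac{1}{2} \left(-3\right) = \frac{9}{2} - \frac{3}{2} = 3$)
$C{\left(m,M \right)} = - \frac{M}{6}$
$a{\left(G \right)} = \frac{3}{2} + \frac{G}{12}$ ($a{\left(G \right)} = \frac{3}{2} - \frac{\left(- \frac{1}{6}\right) G}{2} = \frac{3}{2} + \frac{G}{12}$)
$L = 15$ ($L = 12 + 3 = 15$)
$\left(-36 - 28\right) \left(30 + 80\right) \left(L + a{\left(0 \right)}\right) = \left(-36 - 28\right) \left(30 + 80\right) \left(15 + \left(\frac{3}{2} + \frac{1}{12} \cdot 0\right)\right) = \left(-64\right) 110 \left(15 + \left(\frac{3}{2} + 0\right)\right) = - 7040 \left(15 + \frac{3}{2}\right) = \left(-7040\right) \frac{33}{2} = -116160$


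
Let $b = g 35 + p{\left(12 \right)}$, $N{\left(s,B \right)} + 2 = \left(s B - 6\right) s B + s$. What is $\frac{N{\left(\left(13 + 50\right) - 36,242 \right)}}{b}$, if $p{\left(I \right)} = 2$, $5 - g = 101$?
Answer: $- \frac{42653977}{3358} \approx -12702.0$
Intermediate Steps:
$g = -96$ ($g = 5 - 101 = -96$)
$N{\left(s,B \right)} = -2 + s + B s \left(-6 + B s\right)$ ($N{\left(s,B \right)} = -2 + \left(\left(s B - 6\right) s B + s\right) = -2 + \left(\left(B s - 6\right) s B + s\right) = -2 + \left(\left(-6 + B s\right) s B + s\right) = -2 + \left(s \left(-6 + B s\right) B + s\right) = -2 + \left(B s \left(-6 + B s\right) + s\right) = -2 + \left(s + B s \left(-6 + B s\right)\right) = -2 + s + B s \left(-6 + B s\right)$)
$b = -3358$ ($b = \left(-96\right) 35 + 2 = -3360 + 2 = -3358$)
$\frac{N{\left(\left(13 + 50\right) - 36,242 \right)}}{b} = \frac{-2 + \left(\left(13 + 50\right) - 36\right) + 242^{2} \left(\left(13 + 50\right) - 36\right)^{2} - 1452 \left(\left(13 + 50\right) - 36\right)}{-3358} = \left(-2 + \left(63 - 36\right) + 58564 \left(63 - 36\right)^{2} - 1452 \left(63 - 36\right)\right) \left(- \frac{1}{3358}\right) = \left(-2 + 27 + 58564 \cdot 27^{2} - 1452 \cdot 27\right) \left(- \frac{1}{3358}\right) = \left(-2 + 27 + 58564 \cdot 729 - 39204\right) \left(- \frac{1}{3358}\right) = \left(-2 + 27 + 42693156 - 39204\right) \left(- \frac{1}{3358}\right) = 42653977 \left(- \frac{1}{3358}\right) = - \frac{42653977}{3358}$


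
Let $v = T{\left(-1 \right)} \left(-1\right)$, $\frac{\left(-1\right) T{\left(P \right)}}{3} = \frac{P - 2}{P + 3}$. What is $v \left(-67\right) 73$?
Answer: $\frac{44019}{2} \approx 22010.0$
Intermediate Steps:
$T{\left(P \right)} = - \frac{3 \left(-2 + P\right)}{3 + P}$ ($T{\left(P \right)} = - 3 \frac{P - 2}{P + 3} = - 3 \frac{-2 + P}{3 + P} = - \frac{3 \left(-2 + P\right)}{3 + P}$)
$v = - \frac{9}{2}$ ($v = \frac{3 \left(2 - -1\right)}{3 - 1} \left(-1\right) = \frac{3 \left(2 + 1\right)}{2} \left(-1\right) = 3 \cdot \frac{1}{2} \cdot 3 \left(-1\right) = \frac{9}{2} \left(-1\right) = - \frac{9}{2} \approx -4.5$)
$v \left(-67\right) 73 = \left(- \frac{9}{2}\right) \left(-67\right) 73 = \frac{603}{2} \cdot 73 = \frac{44019}{2}$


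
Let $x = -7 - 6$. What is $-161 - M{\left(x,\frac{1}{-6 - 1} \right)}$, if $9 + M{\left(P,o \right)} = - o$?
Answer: $- \frac{1065}{7} \approx -152.14$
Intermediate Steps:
$x = -13$ ($x = -7 - 6 = -13$)
$M{\left(P,o \right)} = -9 - o$
$-161 - M{\left(x,\frac{1}{-6 - 1} \right)} = -161 - \left(-9 - \frac{1}{-6 - 1}\right) = -161 - \left(-9 - \frac{1}{-7}\right) = -161 - \left(-9 - - \frac{1}{7}\right) = -161 - \left(-9 + \frac{1}{7}\right) = -161 - - \frac{62}{7} = -161 + \frac{62}{7} = - \frac{1065}{7}$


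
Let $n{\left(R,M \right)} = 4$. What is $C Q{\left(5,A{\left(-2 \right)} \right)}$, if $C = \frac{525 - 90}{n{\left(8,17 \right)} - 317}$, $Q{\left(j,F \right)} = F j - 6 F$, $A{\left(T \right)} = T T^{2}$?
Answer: $- \frac{3480}{313} \approx -11.118$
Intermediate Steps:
$A{\left(T \right)} = T^{3}$
$Q{\left(j,F \right)} = - 6 F + F j$
$C = - \frac{435}{313}$ ($C = \frac{525 - 90}{4 - 317} = \frac{435}{-313} = 435 \left(- \frac{1}{313}\right) = - \frac{435}{313} \approx -1.3898$)
$C Q{\left(5,A{\left(-2 \right)} \right)} = - \frac{435 \left(-2\right)^{3} \left(-6 + 5\right)}{313} = - \frac{435 \left(\left(-8\right) \left(-1\right)\right)}{313} = \left(- \frac{435}{313}\right) 8 = - \frac{3480}{313}$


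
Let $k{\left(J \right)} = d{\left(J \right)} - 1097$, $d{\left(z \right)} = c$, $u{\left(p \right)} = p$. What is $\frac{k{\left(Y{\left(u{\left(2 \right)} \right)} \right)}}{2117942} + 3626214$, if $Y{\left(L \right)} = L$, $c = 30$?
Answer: $\frac{7680110930521}{2117942} \approx 3.6262 \cdot 10^{6}$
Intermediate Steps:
$d{\left(z \right)} = 30$
$k{\left(J \right)} = -1067$ ($k{\left(J \right)} = 30 - 1097 = -1067$)
$\frac{k{\left(Y{\left(u{\left(2 \right)} \right)} \right)}}{2117942} + 3626214 = - \frac{1067}{2117942} + 3626214 = \frac{7680110930521}{2117942}$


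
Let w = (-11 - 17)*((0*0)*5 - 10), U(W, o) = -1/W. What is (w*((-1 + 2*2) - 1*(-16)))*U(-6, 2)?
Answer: 2660/3 ≈ 886.67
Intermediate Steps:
w = 280 (w = -28*(0*5 - 10) = -28*(0 - 10) = -28*(-10) = 280)
(w*((-1 + 2*2) - 1*(-16)))*U(-6, 2) = (280*((-1 + 2*2) - 1*(-16)))*(-1/(-6)) = (280*((-1 + 4) + 16))*(-1*(-⅙)) = (280*(3 + 16))*(⅙) = (280*19)*(⅙) = 5320*(⅙) = 2660/3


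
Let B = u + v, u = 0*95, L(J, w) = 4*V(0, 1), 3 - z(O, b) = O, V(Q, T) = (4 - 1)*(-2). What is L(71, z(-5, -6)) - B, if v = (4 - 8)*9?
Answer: 12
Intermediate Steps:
V(Q, T) = -6 (V(Q, T) = 3*(-2) = -6)
z(O, b) = 3 - O
L(J, w) = -24 (L(J, w) = 4*(-6) = -24)
u = 0
v = -36 (v = -4*9 = -36)
B = -36 (B = 0 - 36 = -36)
L(71, z(-5, -6)) - B = -24 - 1*(-36) = -24 + 36 = 12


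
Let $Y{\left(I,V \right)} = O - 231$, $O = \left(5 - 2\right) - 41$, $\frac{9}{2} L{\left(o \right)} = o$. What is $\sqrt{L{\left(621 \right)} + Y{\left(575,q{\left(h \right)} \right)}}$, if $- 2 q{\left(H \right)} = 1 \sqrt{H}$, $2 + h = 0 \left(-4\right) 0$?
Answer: $i \sqrt{131} \approx 11.446 i$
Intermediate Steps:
$L{\left(o \right)} = \frac{2 o}{9}$
$O = -38$ ($O = 3 - 41 = -38$)
$h = -2$ ($h = -2 + 0 \left(-4\right) 0 = -2 + 0 \cdot 0 = -2 + 0 = -2$)
$q{\left(H \right)} = - \frac{\sqrt{H}}{2}$ ($q{\left(H \right)} = - \frac{1 \sqrt{H}}{2} = - \frac{\sqrt{H}}{2}$)
$Y{\left(I,V \right)} = -269$ ($Y{\left(I,V \right)} = -38 - 231 = -269$)
$\sqrt{L{\left(621 \right)} + Y{\left(575,q{\left(h \right)} \right)}} = \sqrt{\frac{2}{9} \cdot 621 - 269} = \sqrt{138 - 269} = \sqrt{-131} = i \sqrt{131}$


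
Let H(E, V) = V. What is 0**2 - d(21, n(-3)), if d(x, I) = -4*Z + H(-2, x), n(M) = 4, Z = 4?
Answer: -5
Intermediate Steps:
d(x, I) = -16 + x (d(x, I) = -4*4 + x = -16 + x)
0**2 - d(21, n(-3)) = 0**2 - (-16 + 21) = 0 - 1*5 = 0 - 5 = -5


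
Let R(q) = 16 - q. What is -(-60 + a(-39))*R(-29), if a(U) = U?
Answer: 4455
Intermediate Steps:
-(-60 + a(-39))*R(-29) = -(-60 - 39)*(16 - 1*(-29)) = -(-99)*(16 + 29) = -(-99)*45 = -1*(-4455) = 4455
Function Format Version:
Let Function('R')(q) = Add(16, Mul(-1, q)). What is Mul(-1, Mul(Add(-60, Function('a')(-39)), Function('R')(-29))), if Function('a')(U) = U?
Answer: 4455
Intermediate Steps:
Mul(-1, Mul(Add(-60, Function('a')(-39)), Function('R')(-29))) = Mul(-1, Mul(Add(-60, -39), Add(16, Mul(-1, -29)))) = Mul(-1, Mul(-99, Add(16, 29))) = Mul(-1, Mul(-99, 45)) = Mul(-1, -4455) = 4455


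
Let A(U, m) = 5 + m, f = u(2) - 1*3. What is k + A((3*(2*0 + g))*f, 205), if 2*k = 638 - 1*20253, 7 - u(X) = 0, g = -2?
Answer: -19195/2 ≈ -9597.5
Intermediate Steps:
u(X) = 7 (u(X) = 7 - 1*0 = 7 + 0 = 7)
f = 4 (f = 7 - 1*3 = 7 - 3 = 4)
k = -19615/2 (k = (638 - 1*20253)/2 = (638 - 20253)/2 = (½)*(-19615) = -19615/2 ≈ -9807.5)
k + A((3*(2*0 + g))*f, 205) = -19615/2 + (5 + 205) = -19615/2 + 210 = -19195/2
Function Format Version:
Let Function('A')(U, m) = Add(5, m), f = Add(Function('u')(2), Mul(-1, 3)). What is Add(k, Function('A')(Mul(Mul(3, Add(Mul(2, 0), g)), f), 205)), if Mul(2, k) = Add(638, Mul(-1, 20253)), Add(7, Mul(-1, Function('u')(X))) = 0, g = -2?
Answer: Rational(-19195, 2) ≈ -9597.5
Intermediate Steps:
Function('u')(X) = 7 (Function('u')(X) = Add(7, Mul(-1, 0)) = Add(7, 0) = 7)
f = 4 (f = Add(7, Mul(-1, 3)) = Add(7, -3) = 4)
k = Rational(-19615, 2) (k = Mul(Rational(1, 2), Add(638, Mul(-1, 20253))) = Mul(Rational(1, 2), Add(638, -20253)) = Mul(Rational(1, 2), -19615) = Rational(-19615, 2) ≈ -9807.5)
Add(k, Function('A')(Mul(Mul(3, Add(Mul(2, 0), g)), f), 205)) = Add(Rational(-19615, 2), Add(5, 205)) = Add(Rational(-19615, 2), 210) = Rational(-19195, 2)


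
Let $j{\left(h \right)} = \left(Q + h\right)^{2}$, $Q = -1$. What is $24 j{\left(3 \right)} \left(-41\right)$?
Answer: $-3936$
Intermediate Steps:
$j{\left(h \right)} = \left(-1 + h\right)^{2}$
$24 j{\left(3 \right)} \left(-41\right) = 24 \left(-1 + 3\right)^{2} \left(-41\right) = 24 \cdot 2^{2} \left(-41\right) = 24 \cdot 4 \left(-41\right) = 96 \left(-41\right) = -3936$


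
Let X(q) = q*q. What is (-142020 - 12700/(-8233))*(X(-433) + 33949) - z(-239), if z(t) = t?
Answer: -258913713418793/8233 ≈ -3.1448e+10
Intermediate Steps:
X(q) = q**2
(-142020 - 12700/(-8233))*(X(-433) + 33949) - z(-239) = (-142020 - 12700/(-8233))*((-433)**2 + 33949) - 1*(-239) = (-142020 - 12700*(-1/8233))*(187489 + 33949) + 239 = (-142020 + 12700/8233)*221438 + 239 = -1169237960/8233*221438 + 239 = -258913715386480/8233 + 239 = -258913713418793/8233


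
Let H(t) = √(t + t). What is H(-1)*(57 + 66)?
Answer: 123*I*√2 ≈ 173.95*I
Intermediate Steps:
H(t) = √2*√t (H(t) = √(2*t) = √2*√t)
H(-1)*(57 + 66) = (√2*√(-1))*(57 + 66) = (√2*I)*123 = (I*√2)*123 = 123*I*√2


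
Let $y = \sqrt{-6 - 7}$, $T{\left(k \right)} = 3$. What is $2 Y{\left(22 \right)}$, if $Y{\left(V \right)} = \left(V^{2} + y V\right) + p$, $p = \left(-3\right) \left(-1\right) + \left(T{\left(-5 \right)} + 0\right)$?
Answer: $980 + 44 i \sqrt{13} \approx 980.0 + 158.64 i$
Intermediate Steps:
$y = i \sqrt{13}$ ($y = \sqrt{-13} = i \sqrt{13} \approx 3.6056 i$)
$p = 6$ ($p = \left(-3\right) \left(-1\right) + \left(3 + 0\right) = 3 + 3 = 6$)
$Y{\left(V \right)} = 6 + V^{2} + i V \sqrt{13}$ ($Y{\left(V \right)} = \left(V^{2} + i \sqrt{13} V\right) + 6 = \left(V^{2} + i V \sqrt{13}\right) + 6 = 6 + V^{2} + i V \sqrt{13}$)
$2 Y{\left(22 \right)} = 2 \left(6 + 22^{2} + i 22 \sqrt{13}\right) = 2 \left(6 + 484 + 22 i \sqrt{13}\right) = 2 \left(490 + 22 i \sqrt{13}\right) = 980 + 44 i \sqrt{13}$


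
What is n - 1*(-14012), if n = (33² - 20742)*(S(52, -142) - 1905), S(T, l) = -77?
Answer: 38966258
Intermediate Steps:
n = 38952246 (n = (33² - 20742)*(-77 - 1905) = (1089 - 20742)*(-1982) = -19653*(-1982) = 38952246)
n - 1*(-14012) = 38952246 - 1*(-14012) = 38952246 + 14012 = 38966258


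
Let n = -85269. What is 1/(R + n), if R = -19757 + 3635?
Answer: -1/101391 ≈ -9.8628e-6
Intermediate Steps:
R = -16122
1/(R + n) = 1/(-16122 - 85269) = 1/(-101391) = -1/101391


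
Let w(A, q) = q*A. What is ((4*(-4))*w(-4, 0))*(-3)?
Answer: 0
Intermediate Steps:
w(A, q) = A*q
((4*(-4))*w(-4, 0))*(-3) = ((4*(-4))*(-4*0))*(-3) = -16*0*(-3) = 0*(-3) = 0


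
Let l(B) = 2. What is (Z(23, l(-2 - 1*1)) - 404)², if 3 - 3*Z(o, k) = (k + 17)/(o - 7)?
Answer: 374925769/2304 ≈ 1.6273e+5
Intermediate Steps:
Z(o, k) = 1 - (17 + k)/(3*(-7 + o)) (Z(o, k) = 1 - (k + 17)/(3*(o - 7)) = 1 - (17 + k)/(3*(-7 + o)))
(Z(23, l(-2 - 1*1)) - 404)² = ((-38 - 1*2 + 3*23)/(3*(-7 + 23)) - 404)² = ((⅓)*(-38 - 2 + 69)/16 - 404)² = ((⅓)*(1/16)*29 - 404)² = (29/48 - 404)² = (-19363/48)² = 374925769/2304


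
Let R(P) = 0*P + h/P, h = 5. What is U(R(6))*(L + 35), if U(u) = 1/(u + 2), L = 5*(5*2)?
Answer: 30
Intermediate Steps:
L = 50 (L = 5*10 = 50)
R(P) = 5/P (R(P) = 0*P + 5/P = 0 + 5/P = 5/P)
U(u) = 1/(2 + u)
U(R(6))*(L + 35) = (50 + 35)/(2 + 5/6) = 85/(2 + 5*(⅙)) = 85/(2 + ⅚) = 85/(17/6) = (6/17)*85 = 30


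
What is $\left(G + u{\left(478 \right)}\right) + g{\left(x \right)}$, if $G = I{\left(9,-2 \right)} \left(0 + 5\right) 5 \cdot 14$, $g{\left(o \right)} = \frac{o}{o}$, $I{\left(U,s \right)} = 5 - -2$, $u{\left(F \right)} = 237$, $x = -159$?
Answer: $2688$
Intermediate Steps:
$I{\left(U,s \right)} = 7$ ($I{\left(U,s \right)} = 5 + 2 = 7$)
$g{\left(o \right)} = 1$
$G = 2450$ ($G = 7 \left(0 + 5\right) 5 \cdot 14 = 7 \cdot 5 \cdot 5 \cdot 14 = 7 \cdot 25 \cdot 14 = 175 \cdot 14 = 2450$)
$\left(G + u{\left(478 \right)}\right) + g{\left(x \right)} = \left(2450 + 237\right) + 1 = 2687 + 1 = 2688$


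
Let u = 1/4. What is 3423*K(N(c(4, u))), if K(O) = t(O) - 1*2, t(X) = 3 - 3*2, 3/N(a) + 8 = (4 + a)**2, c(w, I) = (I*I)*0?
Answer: -17115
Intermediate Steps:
u = 1/4 ≈ 0.25000
c(w, I) = 0 (c(w, I) = I**2*0 = 0)
N(a) = 3/(-8 + (4 + a)**2)
t(X) = -3 (t(X) = 3 - 6 = -3)
K(O) = -5 (K(O) = -3 - 1*2 = -3 - 2 = -5)
3423*K(N(c(4, u))) = 3423*(-5) = -17115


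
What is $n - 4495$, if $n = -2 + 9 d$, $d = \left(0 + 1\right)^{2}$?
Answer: $-4488$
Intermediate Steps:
$d = 1$ ($d = 1^{2} = 1$)
$n = 7$ ($n = -2 + 9 \cdot 1 = -2 + 9 = 7$)
$n - 4495 = 7 - 4495 = -4488$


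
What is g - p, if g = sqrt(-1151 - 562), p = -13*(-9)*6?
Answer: -702 + I*sqrt(1713) ≈ -702.0 + 41.388*I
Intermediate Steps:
p = 702 (p = 117*6 = 702)
g = I*sqrt(1713) (g = sqrt(-1713) = I*sqrt(1713) ≈ 41.388*I)
g - p = I*sqrt(1713) - 1*702 = I*sqrt(1713) - 702 = -702 + I*sqrt(1713)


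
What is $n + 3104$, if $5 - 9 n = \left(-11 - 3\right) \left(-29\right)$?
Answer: $\frac{27535}{9} \approx 3059.4$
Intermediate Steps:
$n = - \frac{401}{9}$ ($n = \frac{5}{9} - \frac{\left(-11 - 3\right) \left(-29\right)}{9} = \frac{5}{9} - \frac{\left(-14\right) \left(-29\right)}{9} = \frac{5}{9} - \frac{406}{9} = - \frac{401}{9} \approx -44.556$)
$n + 3104 = - \frac{401}{9} + 3104 = \frac{27535}{9}$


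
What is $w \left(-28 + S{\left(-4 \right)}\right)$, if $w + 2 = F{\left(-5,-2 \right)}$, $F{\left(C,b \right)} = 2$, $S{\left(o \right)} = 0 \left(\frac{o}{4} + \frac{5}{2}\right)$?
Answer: $0$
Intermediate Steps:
$S{\left(o \right)} = 0$ ($S{\left(o \right)} = 0 \left(o \frac{1}{4} + 5 \cdot \frac{1}{2}\right) = 0 \left(\frac{o}{4} + \frac{5}{2}\right) = 0 \left(\frac{5}{2} + \frac{o}{4}\right) = 0$)
$w = 0$ ($w = -2 + 2 = 0$)
$w \left(-28 + S{\left(-4 \right)}\right) = 0 \left(-28 + 0\right) = 0 \left(-28\right) = 0$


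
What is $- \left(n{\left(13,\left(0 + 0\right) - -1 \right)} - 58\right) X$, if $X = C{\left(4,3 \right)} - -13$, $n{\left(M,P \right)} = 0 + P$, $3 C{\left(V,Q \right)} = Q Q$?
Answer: $912$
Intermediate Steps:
$C{\left(V,Q \right)} = \frac{Q^{2}}{3}$ ($C{\left(V,Q \right)} = \frac{Q Q}{3} = \frac{Q^{2}}{3}$)
$n{\left(M,P \right)} = P$
$X = 16$ ($X = \frac{3^{2}}{3} - -13 = \frac{1}{3} \cdot 9 + 13 = 3 + 13 = 16$)
$- \left(n{\left(13,\left(0 + 0\right) - -1 \right)} - 58\right) X = - \left(\left(\left(0 + 0\right) - -1\right) - 58\right) 16 = - \left(\left(0 + \left(-4 + 5\right)\right) - 58\right) 16 = - \left(\left(0 + 1\right) - 58\right) 16 = - \left(1 - 58\right) 16 = - \left(-57\right) 16 = \left(-1\right) \left(-912\right) = 912$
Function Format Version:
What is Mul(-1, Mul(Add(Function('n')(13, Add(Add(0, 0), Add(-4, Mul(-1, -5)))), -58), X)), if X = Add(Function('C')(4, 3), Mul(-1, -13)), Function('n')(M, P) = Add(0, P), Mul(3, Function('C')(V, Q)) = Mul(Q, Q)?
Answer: 912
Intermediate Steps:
Function('C')(V, Q) = Mul(Rational(1, 3), Pow(Q, 2)) (Function('C')(V, Q) = Mul(Rational(1, 3), Mul(Q, Q)) = Mul(Rational(1, 3), Pow(Q, 2)))
Function('n')(M, P) = P
X = 16 (X = Add(Mul(Rational(1, 3), Pow(3, 2)), Mul(-1, -13)) = Add(Mul(Rational(1, 3), 9), 13) = Add(3, 13) = 16)
Mul(-1, Mul(Add(Function('n')(13, Add(Add(0, 0), Add(-4, Mul(-1, -5)))), -58), X)) = Mul(-1, Mul(Add(Add(Add(0, 0), Add(-4, Mul(-1, -5))), -58), 16)) = Mul(-1, Mul(Add(Add(0, Add(-4, 5)), -58), 16)) = Mul(-1, Mul(Add(Add(0, 1), -58), 16)) = Mul(-1, Mul(Add(1, -58), 16)) = Mul(-1, Mul(-57, 16)) = Mul(-1, -912) = 912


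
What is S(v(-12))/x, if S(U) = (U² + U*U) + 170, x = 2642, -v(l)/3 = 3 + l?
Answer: 814/1321 ≈ 0.61620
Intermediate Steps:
v(l) = -9 - 3*l (v(l) = -3*(3 + l) = -9 - 3*l)
S(U) = 170 + 2*U² (S(U) = (U² + U²) + 170 = 2*U² + 170 = 170 + 2*U²)
S(v(-12))/x = (170 + 2*(-9 - 3*(-12))²)/2642 = (170 + 2*(-9 + 36)²)*(1/2642) = (170 + 2*27²)*(1/2642) = (170 + 2*729)*(1/2642) = (170 + 1458)*(1/2642) = 1628*(1/2642) = 814/1321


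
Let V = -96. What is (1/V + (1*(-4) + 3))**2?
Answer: 9409/9216 ≈ 1.0209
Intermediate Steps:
(1/V + (1*(-4) + 3))**2 = (1/(-96) + (1*(-4) + 3))**2 = (-1/96 + (-4 + 3))**2 = (-1/96 - 1)**2 = (-97/96)**2 = 9409/9216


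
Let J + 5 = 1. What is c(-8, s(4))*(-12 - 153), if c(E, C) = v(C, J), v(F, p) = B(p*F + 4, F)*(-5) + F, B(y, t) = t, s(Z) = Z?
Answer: 2640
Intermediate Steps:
J = -4 (J = -5 + 1 = -4)
v(F, p) = -4*F (v(F, p) = F*(-5) + F = -5*F + F = -4*F)
c(E, C) = -4*C
c(-8, s(4))*(-12 - 153) = (-4*4)*(-12 - 153) = -16*(-165) = 2640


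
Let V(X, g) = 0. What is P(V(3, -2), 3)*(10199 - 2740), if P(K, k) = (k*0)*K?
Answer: 0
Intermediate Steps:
P(K, k) = 0 (P(K, k) = 0*K = 0)
P(V(3, -2), 3)*(10199 - 2740) = 0*(10199 - 2740) = 0*7459 = 0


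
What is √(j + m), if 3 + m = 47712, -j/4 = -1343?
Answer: √53081 ≈ 230.39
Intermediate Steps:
j = 5372 (j = -4*(-1343) = 5372)
m = 47709 (m = -3 + 47712 = 47709)
√(j + m) = √(5372 + 47709) = √53081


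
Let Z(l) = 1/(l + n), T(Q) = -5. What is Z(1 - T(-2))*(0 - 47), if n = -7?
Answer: 47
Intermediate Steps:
Z(l) = 1/(-7 + l) (Z(l) = 1/(l - 7) = 1/(-7 + l))
Z(1 - T(-2))*(0 - 47) = (0 - 47)/(-7 + (1 - 1*(-5))) = -47/(-7 + (1 + 5)) = -47/(-7 + 6) = -47/(-1) = -1*(-47) = 47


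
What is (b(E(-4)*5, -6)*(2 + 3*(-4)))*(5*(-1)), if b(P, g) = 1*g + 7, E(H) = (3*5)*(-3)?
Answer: 50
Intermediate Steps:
E(H) = -45 (E(H) = 15*(-3) = -45)
b(P, g) = 7 + g (b(P, g) = g + 7 = 7 + g)
(b(E(-4)*5, -6)*(2 + 3*(-4)))*(5*(-1)) = ((7 - 6)*(2 + 3*(-4)))*(5*(-1)) = (1*(2 - 12))*(-5) = (1*(-10))*(-5) = -10*(-5) = 50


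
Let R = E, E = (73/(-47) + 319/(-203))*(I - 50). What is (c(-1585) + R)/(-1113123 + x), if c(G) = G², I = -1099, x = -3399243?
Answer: -827703197/1484568414 ≈ -0.55754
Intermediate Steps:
E = 1181172/329 (E = (73/(-47) + 319/(-203))*(-1099 - 50) = (73*(-1/47) + 319*(-1/203))*(-1149) = (-73/47 - 11/7)*(-1149) = -1028/329*(-1149) = 1181172/329 ≈ 3590.2)
R = 1181172/329 ≈ 3590.2
(c(-1585) + R)/(-1113123 + x) = ((-1585)² + 1181172/329)/(-1113123 - 3399243) = (2512225 + 1181172/329)/(-4512366) = (827703197/329)*(-1/4512366) = -827703197/1484568414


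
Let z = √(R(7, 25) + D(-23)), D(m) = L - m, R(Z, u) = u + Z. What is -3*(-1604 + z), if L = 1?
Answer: 4812 - 6*√14 ≈ 4789.5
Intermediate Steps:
R(Z, u) = Z + u
D(m) = 1 - m
z = 2*√14 (z = √((7 + 25) + (1 - 1*(-23))) = √(32 + (1 + 23)) = √(32 + 24) = √56 = 2*√14 ≈ 7.4833)
-3*(-1604 + z) = -3*(-1604 + 2*√14) = 4812 - 6*√14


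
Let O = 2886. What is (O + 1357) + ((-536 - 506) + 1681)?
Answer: 4882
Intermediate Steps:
(O + 1357) + ((-536 - 506) + 1681) = (2886 + 1357) + ((-536 - 506) + 1681) = 4243 + (-1042 + 1681) = 4243 + 639 = 4882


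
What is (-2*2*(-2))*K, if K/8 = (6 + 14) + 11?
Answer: 1984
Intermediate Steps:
K = 248 (K = 8*((6 + 14) + 11) = 8*(20 + 11) = 8*31 = 248)
(-2*2*(-2))*K = (-2*2*(-2))*248 = -4*(-2)*248 = 8*248 = 1984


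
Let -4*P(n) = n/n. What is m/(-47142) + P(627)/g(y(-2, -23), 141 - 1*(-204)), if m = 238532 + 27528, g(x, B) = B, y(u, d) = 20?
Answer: -61201657/10842660 ≈ -5.6445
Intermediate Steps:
P(n) = -¼ (P(n) = -n/(4*n) = -¼*1 = -¼)
m = 266060
m/(-47142) + P(627)/g(y(-2, -23), 141 - 1*(-204)) = 266060/(-47142) - 1/(4*(141 - 1*(-204))) = 266060*(-1/47142) - 1/(4*(141 + 204)) = -133030/23571 - ¼/345 = -133030/23571 - ¼*1/345 = -133030/23571 - 1/1380 = -61201657/10842660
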